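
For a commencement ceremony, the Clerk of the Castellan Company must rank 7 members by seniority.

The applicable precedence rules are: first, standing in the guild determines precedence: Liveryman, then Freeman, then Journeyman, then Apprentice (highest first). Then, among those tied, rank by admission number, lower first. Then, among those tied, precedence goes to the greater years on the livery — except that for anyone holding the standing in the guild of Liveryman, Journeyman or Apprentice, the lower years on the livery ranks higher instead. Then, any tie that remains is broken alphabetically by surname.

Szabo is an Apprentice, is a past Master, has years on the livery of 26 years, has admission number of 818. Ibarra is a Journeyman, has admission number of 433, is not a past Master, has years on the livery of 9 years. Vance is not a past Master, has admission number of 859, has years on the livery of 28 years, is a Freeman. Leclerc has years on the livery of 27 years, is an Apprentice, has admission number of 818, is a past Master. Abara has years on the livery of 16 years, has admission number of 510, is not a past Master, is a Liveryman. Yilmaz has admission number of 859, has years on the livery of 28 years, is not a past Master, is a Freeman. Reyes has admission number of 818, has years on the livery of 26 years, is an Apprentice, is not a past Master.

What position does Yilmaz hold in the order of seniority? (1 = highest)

By standing in the guild: Abara (Liveryman); then Vance and Yilmaz (Freeman); then Ibarra (Journeyman); then Reyes, Szabo and Leclerc (Apprentice).
Vance and Yilmaz both have admission number 859, so the next rule applies.
Vance and Yilmaz both have years on the livery 28 years, so the next rule applies.
Among Vance and Yilmaz, alphabetically by surname: Vance before Yilmaz.
Reyes, Szabo and Leclerc all have admission number 818, so the next rule applies.
Among Reyes, Szabo and Leclerc, by years on the livery (lower first) (reversed rule for this group): Reyes and Szabo (26 years) before Leclerc (27 years).
Among Reyes and Szabo, alphabetically by surname: Reyes before Szabo.
Order: Abara, Vance, Yilmaz, Ibarra, Reyes, Szabo, Leclerc. So position 3.

3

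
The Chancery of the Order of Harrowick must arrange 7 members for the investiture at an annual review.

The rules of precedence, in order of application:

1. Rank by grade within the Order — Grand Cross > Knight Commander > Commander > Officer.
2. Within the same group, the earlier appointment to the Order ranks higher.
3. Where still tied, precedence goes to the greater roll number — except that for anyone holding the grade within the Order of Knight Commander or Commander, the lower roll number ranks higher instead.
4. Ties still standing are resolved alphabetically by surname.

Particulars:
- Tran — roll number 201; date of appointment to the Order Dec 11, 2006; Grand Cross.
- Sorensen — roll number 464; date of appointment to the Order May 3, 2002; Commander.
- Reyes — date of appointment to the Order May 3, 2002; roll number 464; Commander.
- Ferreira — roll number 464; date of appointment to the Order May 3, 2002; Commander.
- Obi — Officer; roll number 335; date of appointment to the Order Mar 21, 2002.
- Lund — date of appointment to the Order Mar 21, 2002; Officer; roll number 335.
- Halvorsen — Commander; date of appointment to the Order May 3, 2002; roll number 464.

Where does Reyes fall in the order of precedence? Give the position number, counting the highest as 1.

By grade within the Order: Tran (Grand Cross); then Ferreira, Halvorsen, Reyes and Sorensen (Commander); then Lund and Obi (Officer).
Ferreira, Halvorsen, Reyes and Sorensen all have date of appointment to the Order May 3, 2002, so the next rule applies.
Ferreira, Halvorsen, Reyes and Sorensen all have roll number 464, so the next rule applies.
Among Ferreira, Halvorsen, Reyes and Sorensen, alphabetically by surname: Ferreira before Halvorsen before Reyes before Sorensen.
Lund and Obi both have date of appointment to the Order Mar 21, 2002, so the next rule applies.
Lund and Obi both have roll number 335, so the next rule applies.
Among Lund and Obi, alphabetically by surname: Lund before Obi.
Order: Tran, Ferreira, Halvorsen, Reyes, Sorensen, Lund, Obi. So position 4.

4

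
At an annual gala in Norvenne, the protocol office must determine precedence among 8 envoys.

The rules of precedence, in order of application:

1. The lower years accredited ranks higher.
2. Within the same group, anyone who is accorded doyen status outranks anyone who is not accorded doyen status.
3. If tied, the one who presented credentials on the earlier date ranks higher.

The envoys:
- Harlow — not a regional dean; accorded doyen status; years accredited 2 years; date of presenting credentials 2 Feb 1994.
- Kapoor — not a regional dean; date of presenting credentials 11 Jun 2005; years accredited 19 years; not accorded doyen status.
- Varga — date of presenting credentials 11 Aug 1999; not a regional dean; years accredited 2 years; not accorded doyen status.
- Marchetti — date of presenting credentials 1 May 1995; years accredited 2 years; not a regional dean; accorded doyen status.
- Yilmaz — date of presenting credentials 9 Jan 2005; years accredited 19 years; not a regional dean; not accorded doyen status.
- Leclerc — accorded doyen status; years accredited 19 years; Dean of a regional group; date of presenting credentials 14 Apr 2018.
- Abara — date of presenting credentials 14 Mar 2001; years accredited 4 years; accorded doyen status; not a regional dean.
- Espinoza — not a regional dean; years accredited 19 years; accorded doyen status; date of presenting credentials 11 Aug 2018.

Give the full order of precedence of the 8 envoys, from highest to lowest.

Harlow, Marchetti, Varga, Abara, Leclerc, Espinoza, Yilmaz, Kapoor

By years accredited (lower first): Harlow, Marchetti and Varga (each 2 years); then Abara (4 years); then Leclerc, Espinoza, Yilmaz and Kapoor (each 19 years).
Among Harlow, Marchetti and Varga, accorded doyen status before not accorded doyen status: Harlow and Marchetti (accorded doyen status) before Varga (not accorded doyen status).
Among Harlow and Marchetti, by date of presenting credentials (earlier first): Harlow (2 Feb 1994) before Marchetti (1 May 1995).
Among Leclerc, Espinoza, Yilmaz and Kapoor, accorded doyen status before not accorded doyen status: Leclerc and Espinoza (accorded doyen status) before Yilmaz and Kapoor (not accorded doyen status).
Among Leclerc and Espinoza, by date of presenting credentials (earlier first): Leclerc (14 Apr 2018) before Espinoza (11 Aug 2018).
Among Yilmaz and Kapoor, by date of presenting credentials (earlier first): Yilmaz (9 Jan 2005) before Kapoor (11 Jun 2005).
Full order: Harlow, Marchetti, Varga, Abara, Leclerc, Espinoza, Yilmaz, Kapoor.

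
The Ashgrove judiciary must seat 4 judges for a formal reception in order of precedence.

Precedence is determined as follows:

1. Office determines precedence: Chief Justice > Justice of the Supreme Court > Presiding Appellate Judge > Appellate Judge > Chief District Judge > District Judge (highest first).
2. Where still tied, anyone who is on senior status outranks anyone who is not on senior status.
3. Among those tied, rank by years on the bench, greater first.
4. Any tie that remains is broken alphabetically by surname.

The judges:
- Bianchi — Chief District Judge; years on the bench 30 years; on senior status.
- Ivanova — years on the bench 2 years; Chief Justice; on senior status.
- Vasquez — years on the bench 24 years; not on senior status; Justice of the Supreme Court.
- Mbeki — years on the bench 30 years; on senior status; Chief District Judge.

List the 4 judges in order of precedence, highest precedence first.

By office: Ivanova (Chief Justice); then Vasquez (Justice of the Supreme Court); then Bianchi and Mbeki (Chief District Judge).
Bianchi and Mbeki are each on senior status, so the next rule applies.
Bianchi and Mbeki both have years on the bench 30 years, so the next rule applies.
Among Bianchi and Mbeki, alphabetically by surname: Bianchi before Mbeki.
Full order: Ivanova, Vasquez, Bianchi, Mbeki.

Ivanova, Vasquez, Bianchi, Mbeki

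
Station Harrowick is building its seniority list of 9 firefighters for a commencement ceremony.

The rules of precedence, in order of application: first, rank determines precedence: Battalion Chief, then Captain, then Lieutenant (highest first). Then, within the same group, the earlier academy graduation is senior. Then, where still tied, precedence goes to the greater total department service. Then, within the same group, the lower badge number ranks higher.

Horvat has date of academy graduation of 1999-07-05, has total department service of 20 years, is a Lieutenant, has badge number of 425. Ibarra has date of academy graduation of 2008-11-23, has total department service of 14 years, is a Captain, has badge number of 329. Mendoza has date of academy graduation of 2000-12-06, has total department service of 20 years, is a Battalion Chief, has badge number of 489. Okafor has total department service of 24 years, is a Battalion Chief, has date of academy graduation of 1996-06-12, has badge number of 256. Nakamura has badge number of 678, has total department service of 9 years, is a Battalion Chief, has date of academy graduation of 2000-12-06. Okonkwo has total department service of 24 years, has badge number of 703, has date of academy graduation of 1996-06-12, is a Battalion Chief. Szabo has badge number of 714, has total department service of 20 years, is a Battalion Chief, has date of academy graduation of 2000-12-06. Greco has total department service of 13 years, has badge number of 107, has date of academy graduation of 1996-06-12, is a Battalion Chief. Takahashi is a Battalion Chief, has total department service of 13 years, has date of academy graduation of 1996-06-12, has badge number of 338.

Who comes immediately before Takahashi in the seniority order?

By rank: Okafor, Okonkwo, Greco, Takahashi, Mendoza, Szabo and Nakamura (Battalion Chief); then Ibarra (Captain); then Horvat (Lieutenant).
Among Okafor, Okonkwo, Greco, Takahashi, Mendoza, Szabo and Nakamura, by date of academy graduation (earlier first): Okafor, Okonkwo, Greco and Takahashi (1996-06-12) before Mendoza, Szabo and Nakamura (2000-12-06).
Among Okafor, Okonkwo, Greco and Takahashi, by total department service (higher first): Okafor and Okonkwo (24 years) before Greco and Takahashi (13 years).
Among Okafor and Okonkwo, by badge number (lower first): Okafor (256) before Okonkwo (703).
Among Greco and Takahashi, by badge number (lower first): Greco (107) before Takahashi (338).
Among Mendoza, Szabo and Nakamura, by total department service (higher first): Mendoza and Szabo (20 years) before Nakamura (9 years).
Among Mendoza and Szabo, by badge number (lower first): Mendoza (489) before Szabo (714).
Order: Okafor, Okonkwo, Greco, Takahashi, Mendoza, Szabo, Nakamura, Ibarra, Horvat.

Greco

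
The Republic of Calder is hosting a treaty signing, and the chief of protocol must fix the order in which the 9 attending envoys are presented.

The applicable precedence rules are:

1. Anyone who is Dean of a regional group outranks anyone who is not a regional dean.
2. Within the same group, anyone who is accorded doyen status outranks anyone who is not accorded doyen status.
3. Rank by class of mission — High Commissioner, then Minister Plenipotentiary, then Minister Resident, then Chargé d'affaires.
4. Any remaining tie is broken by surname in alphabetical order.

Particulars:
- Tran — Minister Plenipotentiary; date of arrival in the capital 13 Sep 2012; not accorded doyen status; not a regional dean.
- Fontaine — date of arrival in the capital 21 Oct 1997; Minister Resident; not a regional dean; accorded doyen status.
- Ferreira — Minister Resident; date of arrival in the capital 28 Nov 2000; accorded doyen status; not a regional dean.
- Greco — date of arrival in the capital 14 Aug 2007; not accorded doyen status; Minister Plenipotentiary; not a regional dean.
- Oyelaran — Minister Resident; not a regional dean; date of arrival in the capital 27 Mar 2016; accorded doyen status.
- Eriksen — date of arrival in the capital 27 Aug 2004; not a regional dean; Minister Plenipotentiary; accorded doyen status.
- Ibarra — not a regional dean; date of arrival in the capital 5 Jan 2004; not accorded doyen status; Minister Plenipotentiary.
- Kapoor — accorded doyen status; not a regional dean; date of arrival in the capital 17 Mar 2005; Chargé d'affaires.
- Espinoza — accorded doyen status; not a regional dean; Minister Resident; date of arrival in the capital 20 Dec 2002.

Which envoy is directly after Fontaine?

Oyelaran

By the first rule: Eriksen, Espinoza, Ferreira, Fontaine, Oyelaran, Kapoor, Greco, Ibarra and Tran (each not a regional dean).
Among Eriksen, Espinoza, Ferreira, Fontaine, Oyelaran, Kapoor, Greco, Ibarra and Tran, accorded doyen status before not accorded doyen status: Eriksen, Espinoza, Ferreira, Fontaine, Oyelaran and Kapoor (accorded doyen status) before Greco, Ibarra and Tran (not accorded doyen status).
Among Eriksen, Espinoza, Ferreira, Fontaine, Oyelaran and Kapoor, by class of mission: Eriksen (Minister Plenipotentiary) before Espinoza, Ferreira, Fontaine and Oyelaran (Minister Resident) before Kapoor (Chargé d'affaires).
Among Espinoza, Ferreira, Fontaine and Oyelaran, alphabetically by surname: Espinoza before Ferreira before Fontaine before Oyelaran.
Greco, Ibarra and Tran are each Minister Plenipotentiary, so the next rule applies.
Among Greco, Ibarra and Tran, alphabetically by surname: Greco before Ibarra before Tran.
Order: Eriksen, Espinoza, Ferreira, Fontaine, Oyelaran, Kapoor, Greco, Ibarra, Tran.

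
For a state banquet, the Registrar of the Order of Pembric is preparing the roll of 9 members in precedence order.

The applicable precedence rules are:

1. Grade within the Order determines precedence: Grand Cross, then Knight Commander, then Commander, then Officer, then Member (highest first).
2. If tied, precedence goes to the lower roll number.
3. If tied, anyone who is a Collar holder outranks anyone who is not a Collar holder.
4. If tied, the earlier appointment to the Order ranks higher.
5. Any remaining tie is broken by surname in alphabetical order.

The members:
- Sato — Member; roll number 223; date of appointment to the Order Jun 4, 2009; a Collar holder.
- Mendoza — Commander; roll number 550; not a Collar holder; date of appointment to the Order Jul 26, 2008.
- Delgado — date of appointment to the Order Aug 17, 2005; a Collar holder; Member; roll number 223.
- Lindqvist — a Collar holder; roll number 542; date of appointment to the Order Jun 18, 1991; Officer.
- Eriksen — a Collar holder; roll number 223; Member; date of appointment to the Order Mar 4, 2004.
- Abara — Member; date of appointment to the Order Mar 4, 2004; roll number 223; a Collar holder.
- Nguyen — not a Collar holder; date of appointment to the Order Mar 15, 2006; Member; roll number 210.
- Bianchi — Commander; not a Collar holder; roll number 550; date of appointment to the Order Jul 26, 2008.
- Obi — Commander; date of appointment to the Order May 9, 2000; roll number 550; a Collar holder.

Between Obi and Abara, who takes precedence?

Obi

By grade within the Order: Obi, Bianchi and Mendoza (Commander); then Lindqvist (Officer); then Nguyen, Abara, Eriksen, Delgado and Sato (Member).
Obi, Bianchi and Mendoza all have roll number 550, so the next rule applies.
Among Obi, Bianchi and Mendoza, a Collar holder before not a Collar holder: Obi (a Collar holder) before Bianchi and Mendoza (not a Collar holder).
Bianchi and Mendoza both have date of appointment to the Order Jul 26, 2008, so the next rule applies.
Among Bianchi and Mendoza, alphabetically by surname: Bianchi before Mendoza.
Among Nguyen, Abara, Eriksen, Delgado and Sato, by roll number (lower first): Nguyen (210) before Abara, Eriksen, Delgado and Sato (223).
Abara, Eriksen, Delgado and Sato are each a Collar holder, so the next rule applies.
Among Abara, Eriksen, Delgado and Sato, by date of appointment to the Order (earlier first): Abara and Eriksen (Mar 4, 2004) before Delgado (Aug 17, 2005) before Sato (Jun 4, 2009).
Among Abara and Eriksen, alphabetically by surname: Abara before Eriksen.
So Obi takes precedence.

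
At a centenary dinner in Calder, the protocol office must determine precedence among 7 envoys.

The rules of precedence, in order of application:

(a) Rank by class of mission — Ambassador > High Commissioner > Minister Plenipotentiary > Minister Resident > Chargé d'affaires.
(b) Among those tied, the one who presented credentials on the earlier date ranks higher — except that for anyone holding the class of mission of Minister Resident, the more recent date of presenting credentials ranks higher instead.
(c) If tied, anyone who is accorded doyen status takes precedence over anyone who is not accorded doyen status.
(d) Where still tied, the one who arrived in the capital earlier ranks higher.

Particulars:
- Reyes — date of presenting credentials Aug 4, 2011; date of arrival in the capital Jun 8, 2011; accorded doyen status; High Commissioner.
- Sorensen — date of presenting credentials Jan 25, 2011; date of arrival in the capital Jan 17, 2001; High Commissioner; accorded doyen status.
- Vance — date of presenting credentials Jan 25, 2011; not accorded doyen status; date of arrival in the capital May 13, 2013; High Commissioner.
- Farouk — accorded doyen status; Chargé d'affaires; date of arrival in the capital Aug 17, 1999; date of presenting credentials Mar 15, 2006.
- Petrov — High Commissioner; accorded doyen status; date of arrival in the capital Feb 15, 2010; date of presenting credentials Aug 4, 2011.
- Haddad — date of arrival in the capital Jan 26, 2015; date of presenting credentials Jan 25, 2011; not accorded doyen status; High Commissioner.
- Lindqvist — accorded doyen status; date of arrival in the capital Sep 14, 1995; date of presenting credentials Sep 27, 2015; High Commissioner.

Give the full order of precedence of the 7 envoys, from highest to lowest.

Sorensen, Vance, Haddad, Petrov, Reyes, Lindqvist, Farouk

By class of mission: Sorensen, Vance, Haddad, Petrov, Reyes and Lindqvist (High Commissioner); then Farouk (Chargé d'affaires).
Among Sorensen, Vance, Haddad, Petrov, Reyes and Lindqvist, by date of presenting credentials (earlier first): Sorensen, Vance and Haddad (Jan 25, 2011) before Petrov and Reyes (Aug 4, 2011) before Lindqvist (Sep 27, 2015).
Among Sorensen, Vance and Haddad, accorded doyen status before not accorded doyen status: Sorensen (accorded doyen status) before Vance and Haddad (not accorded doyen status).
Among Vance and Haddad, by date of arrival in the capital (earlier first): Vance (May 13, 2013) before Haddad (Jan 26, 2015).
Petrov and Reyes are each accorded doyen status, so the next rule applies.
Among Petrov and Reyes, by date of arrival in the capital (earlier first): Petrov (Feb 15, 2010) before Reyes (Jun 8, 2011).
Full order: Sorensen, Vance, Haddad, Petrov, Reyes, Lindqvist, Farouk.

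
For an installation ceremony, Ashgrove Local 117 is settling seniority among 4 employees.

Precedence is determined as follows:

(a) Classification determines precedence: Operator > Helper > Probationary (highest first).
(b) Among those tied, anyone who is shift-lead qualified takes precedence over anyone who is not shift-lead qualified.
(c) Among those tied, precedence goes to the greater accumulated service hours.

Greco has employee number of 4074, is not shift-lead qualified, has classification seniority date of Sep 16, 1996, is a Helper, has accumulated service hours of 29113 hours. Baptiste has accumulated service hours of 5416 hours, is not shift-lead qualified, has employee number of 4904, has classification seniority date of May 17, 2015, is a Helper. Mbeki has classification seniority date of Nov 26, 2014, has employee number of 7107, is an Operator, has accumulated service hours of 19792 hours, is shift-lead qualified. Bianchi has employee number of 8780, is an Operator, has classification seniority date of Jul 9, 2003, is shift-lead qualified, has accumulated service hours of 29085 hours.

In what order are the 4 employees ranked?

Bianchi, Mbeki, Greco, Baptiste

By classification: Bianchi and Mbeki (Operator); then Greco and Baptiste (Helper).
Bianchi and Mbeki are each shift-lead qualified, so the next rule applies.
Among Bianchi and Mbeki, by accumulated service hours (higher first): Bianchi (29085 hours) before Mbeki (19792 hours).
Greco and Baptiste are each not shift-lead qualified, so the next rule applies.
Among Greco and Baptiste, by accumulated service hours (higher first): Greco (29113 hours) before Baptiste (5416 hours).
Full order: Bianchi, Mbeki, Greco, Baptiste.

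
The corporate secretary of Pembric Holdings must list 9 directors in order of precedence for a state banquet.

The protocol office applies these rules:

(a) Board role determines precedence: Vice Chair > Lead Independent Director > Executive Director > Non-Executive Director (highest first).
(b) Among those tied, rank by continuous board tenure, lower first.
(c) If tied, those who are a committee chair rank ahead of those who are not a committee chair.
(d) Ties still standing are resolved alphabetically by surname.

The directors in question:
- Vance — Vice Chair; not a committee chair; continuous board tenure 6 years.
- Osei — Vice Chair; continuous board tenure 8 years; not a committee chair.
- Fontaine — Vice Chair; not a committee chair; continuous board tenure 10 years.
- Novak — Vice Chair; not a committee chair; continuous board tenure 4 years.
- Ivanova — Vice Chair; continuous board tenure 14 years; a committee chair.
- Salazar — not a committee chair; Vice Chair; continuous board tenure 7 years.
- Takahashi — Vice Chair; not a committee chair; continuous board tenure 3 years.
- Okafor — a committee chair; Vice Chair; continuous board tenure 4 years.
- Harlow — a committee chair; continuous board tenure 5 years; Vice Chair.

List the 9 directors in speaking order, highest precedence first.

Takahashi, Okafor, Novak, Harlow, Vance, Salazar, Osei, Fontaine, Ivanova

By board role: Takahashi, Okafor, Novak, Harlow, Vance, Salazar, Osei, Fontaine and Ivanova (Vice Chair).
Among Takahashi, Okafor, Novak, Harlow, Vance, Salazar, Osei, Fontaine and Ivanova, by continuous board tenure (lower first): Takahashi (3 years) before Okafor and Novak (4 years) before Harlow (5 years) before Vance (6 years) before Salazar (7 years) before Osei (8 years) before Fontaine (10 years) before Ivanova (14 years).
Among Okafor and Novak, a committee chair before not a committee chair: Okafor (a committee chair) before Novak (not a committee chair).
Full order: Takahashi, Okafor, Novak, Harlow, Vance, Salazar, Osei, Fontaine, Ivanova.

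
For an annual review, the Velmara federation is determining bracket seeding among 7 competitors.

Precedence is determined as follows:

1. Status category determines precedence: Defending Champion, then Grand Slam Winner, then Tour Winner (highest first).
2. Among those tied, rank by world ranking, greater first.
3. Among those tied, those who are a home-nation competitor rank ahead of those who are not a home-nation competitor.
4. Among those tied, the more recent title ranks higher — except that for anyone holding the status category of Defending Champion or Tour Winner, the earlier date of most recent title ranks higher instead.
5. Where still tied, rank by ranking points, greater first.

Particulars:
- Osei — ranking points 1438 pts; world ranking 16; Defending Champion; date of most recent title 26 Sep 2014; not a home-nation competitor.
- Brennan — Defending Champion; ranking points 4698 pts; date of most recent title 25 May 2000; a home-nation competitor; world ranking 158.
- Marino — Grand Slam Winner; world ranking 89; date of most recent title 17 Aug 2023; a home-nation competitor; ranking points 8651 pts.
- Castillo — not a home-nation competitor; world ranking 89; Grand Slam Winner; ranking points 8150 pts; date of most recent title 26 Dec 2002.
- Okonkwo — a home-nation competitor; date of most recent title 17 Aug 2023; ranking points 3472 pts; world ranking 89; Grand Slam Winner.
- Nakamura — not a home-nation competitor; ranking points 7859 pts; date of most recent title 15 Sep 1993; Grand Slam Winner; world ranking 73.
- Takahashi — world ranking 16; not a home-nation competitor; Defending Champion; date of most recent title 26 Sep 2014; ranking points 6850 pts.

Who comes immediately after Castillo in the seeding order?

Nakamura

By status category: Brennan, Takahashi and Osei (Defending Champion); then Marino, Okonkwo, Castillo and Nakamura (Grand Slam Winner).
Among Brennan, Takahashi and Osei, by world ranking (higher first): Brennan (158) before Takahashi and Osei (16).
Takahashi and Osei are each not a home-nation competitor, so the next rule applies.
Takahashi and Osei both have date of most recent title 26 Sep 2014, so the next rule applies.
Among Takahashi and Osei, by ranking points (higher first): Takahashi (6850 pts) before Osei (1438 pts).
Among Marino, Okonkwo, Castillo and Nakamura, by world ranking (higher first): Marino, Okonkwo and Castillo (89) before Nakamura (73).
Among Marino, Okonkwo and Castillo, a home-nation competitor before not a home-nation competitor: Marino and Okonkwo (a home-nation competitor) before Castillo (not a home-nation competitor).
Marino and Okonkwo both have date of most recent title 17 Aug 2023, so the next rule applies.
Among Marino and Okonkwo, by ranking points (higher first): Marino (8651 pts) before Okonkwo (3472 pts).
Order: Brennan, Takahashi, Osei, Marino, Okonkwo, Castillo, Nakamura.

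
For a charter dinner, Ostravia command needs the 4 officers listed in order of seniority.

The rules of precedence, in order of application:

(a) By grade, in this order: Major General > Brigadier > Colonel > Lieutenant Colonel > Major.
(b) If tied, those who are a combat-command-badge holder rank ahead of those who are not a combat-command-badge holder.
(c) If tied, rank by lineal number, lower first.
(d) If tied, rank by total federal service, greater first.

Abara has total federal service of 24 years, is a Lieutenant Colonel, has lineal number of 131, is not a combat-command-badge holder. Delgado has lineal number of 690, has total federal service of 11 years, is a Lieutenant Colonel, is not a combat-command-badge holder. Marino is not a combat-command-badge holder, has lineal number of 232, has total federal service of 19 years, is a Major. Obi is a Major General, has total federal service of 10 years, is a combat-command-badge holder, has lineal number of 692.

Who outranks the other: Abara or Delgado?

Abara

By grade: Obi (Major General); then Abara and Delgado (Lieutenant Colonel); then Marino (Major).
Abara and Delgado are each not a combat-command-badge holder, so the next rule applies.
Among Abara and Delgado, by lineal number (lower first): Abara (131) before Delgado (690).
So Abara takes precedence.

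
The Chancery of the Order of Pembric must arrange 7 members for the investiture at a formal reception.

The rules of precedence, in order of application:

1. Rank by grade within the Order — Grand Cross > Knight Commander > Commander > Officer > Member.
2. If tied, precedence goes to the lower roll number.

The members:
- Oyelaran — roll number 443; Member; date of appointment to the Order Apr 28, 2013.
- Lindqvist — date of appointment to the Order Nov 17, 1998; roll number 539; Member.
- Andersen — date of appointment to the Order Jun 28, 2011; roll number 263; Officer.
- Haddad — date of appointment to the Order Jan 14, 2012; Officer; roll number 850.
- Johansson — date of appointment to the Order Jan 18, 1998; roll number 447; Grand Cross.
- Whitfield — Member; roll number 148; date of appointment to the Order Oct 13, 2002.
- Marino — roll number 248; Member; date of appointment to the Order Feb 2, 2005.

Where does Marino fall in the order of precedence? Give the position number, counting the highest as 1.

5

By grade within the Order: Johansson (Grand Cross); then Andersen and Haddad (Officer); then Whitfield, Marino, Oyelaran and Lindqvist (Member).
Among Andersen and Haddad, by roll number (lower first): Andersen (263) before Haddad (850).
Among Whitfield, Marino, Oyelaran and Lindqvist, by roll number (lower first): Whitfield (148) before Marino (248) before Oyelaran (443) before Lindqvist (539).
Order: Johansson, Andersen, Haddad, Whitfield, Marino, Oyelaran, Lindqvist. So position 5.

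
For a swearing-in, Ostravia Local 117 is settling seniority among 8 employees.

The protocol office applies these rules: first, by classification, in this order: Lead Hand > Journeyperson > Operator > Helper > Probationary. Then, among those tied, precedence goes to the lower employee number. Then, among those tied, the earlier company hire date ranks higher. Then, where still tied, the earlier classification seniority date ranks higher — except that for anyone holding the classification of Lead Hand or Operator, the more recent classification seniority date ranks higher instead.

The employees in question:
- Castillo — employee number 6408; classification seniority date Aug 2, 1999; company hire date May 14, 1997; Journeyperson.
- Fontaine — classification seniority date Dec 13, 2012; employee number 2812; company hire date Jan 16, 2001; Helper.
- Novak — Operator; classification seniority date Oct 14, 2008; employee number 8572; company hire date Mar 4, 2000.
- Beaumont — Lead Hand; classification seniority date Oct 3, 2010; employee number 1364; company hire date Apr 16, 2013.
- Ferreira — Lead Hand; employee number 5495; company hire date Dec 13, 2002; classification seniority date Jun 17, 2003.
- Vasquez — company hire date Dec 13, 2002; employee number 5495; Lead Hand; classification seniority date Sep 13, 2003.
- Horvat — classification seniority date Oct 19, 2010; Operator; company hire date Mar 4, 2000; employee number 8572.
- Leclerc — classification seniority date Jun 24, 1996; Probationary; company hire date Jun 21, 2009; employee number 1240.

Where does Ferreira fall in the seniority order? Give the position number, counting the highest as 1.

3

By classification: Beaumont, Vasquez and Ferreira (Lead Hand); then Castillo (Journeyperson); then Horvat and Novak (Operator); then Fontaine (Helper); then Leclerc (Probationary).
Among Beaumont, Vasquez and Ferreira, by employee number (lower first): Beaumont (1364) before Vasquez and Ferreira (5495).
Vasquez and Ferreira both have company hire date Dec 13, 2002, so the next rule applies.
Among Vasquez and Ferreira, by classification seniority date (later first) (reversed rule for this group): Vasquez (Sep 13, 2003) before Ferreira (Jun 17, 2003).
Horvat and Novak both have employee number 8572, so the next rule applies.
Horvat and Novak both have company hire date Mar 4, 2000, so the next rule applies.
Among Horvat and Novak, by classification seniority date (later first) (reversed rule for this group): Horvat (Oct 19, 2010) before Novak (Oct 14, 2008).
Order: Beaumont, Vasquez, Ferreira, Castillo, Horvat, Novak, Fontaine, Leclerc. So position 3.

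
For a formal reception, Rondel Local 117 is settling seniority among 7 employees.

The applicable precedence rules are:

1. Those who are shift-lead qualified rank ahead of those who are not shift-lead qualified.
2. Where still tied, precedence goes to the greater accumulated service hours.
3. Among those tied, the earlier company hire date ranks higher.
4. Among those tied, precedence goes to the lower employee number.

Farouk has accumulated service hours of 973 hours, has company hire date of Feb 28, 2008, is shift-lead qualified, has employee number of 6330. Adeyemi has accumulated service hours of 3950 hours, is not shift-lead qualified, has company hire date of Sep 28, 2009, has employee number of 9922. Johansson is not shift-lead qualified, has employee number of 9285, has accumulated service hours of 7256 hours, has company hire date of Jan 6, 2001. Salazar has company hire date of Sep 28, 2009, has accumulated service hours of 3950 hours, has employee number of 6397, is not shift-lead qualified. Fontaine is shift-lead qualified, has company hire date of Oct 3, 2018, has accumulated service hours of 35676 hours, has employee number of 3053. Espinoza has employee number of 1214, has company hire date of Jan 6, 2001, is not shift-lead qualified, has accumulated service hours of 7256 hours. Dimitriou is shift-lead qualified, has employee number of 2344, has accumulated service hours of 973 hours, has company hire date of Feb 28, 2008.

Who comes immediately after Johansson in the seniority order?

By the first rule: Fontaine, Dimitriou and Farouk (each shift-lead qualified); then Espinoza, Johansson, Salazar and Adeyemi (each not shift-lead qualified).
Among Fontaine, Dimitriou and Farouk, by accumulated service hours (higher first): Fontaine (35676 hours) before Dimitriou and Farouk (973 hours).
Dimitriou and Farouk both have company hire date Feb 28, 2008, so the next rule applies.
Among Dimitriou and Farouk, by employee number (lower first): Dimitriou (2344) before Farouk (6330).
Among Espinoza, Johansson, Salazar and Adeyemi, by accumulated service hours (higher first): Espinoza and Johansson (7256 hours) before Salazar and Adeyemi (3950 hours).
Espinoza and Johansson both have company hire date Jan 6, 2001, so the next rule applies.
Among Espinoza and Johansson, by employee number (lower first): Espinoza (1214) before Johansson (9285).
Salazar and Adeyemi both have company hire date Sep 28, 2009, so the next rule applies.
Among Salazar and Adeyemi, by employee number (lower first): Salazar (6397) before Adeyemi (9922).
Order: Fontaine, Dimitriou, Farouk, Espinoza, Johansson, Salazar, Adeyemi.

Salazar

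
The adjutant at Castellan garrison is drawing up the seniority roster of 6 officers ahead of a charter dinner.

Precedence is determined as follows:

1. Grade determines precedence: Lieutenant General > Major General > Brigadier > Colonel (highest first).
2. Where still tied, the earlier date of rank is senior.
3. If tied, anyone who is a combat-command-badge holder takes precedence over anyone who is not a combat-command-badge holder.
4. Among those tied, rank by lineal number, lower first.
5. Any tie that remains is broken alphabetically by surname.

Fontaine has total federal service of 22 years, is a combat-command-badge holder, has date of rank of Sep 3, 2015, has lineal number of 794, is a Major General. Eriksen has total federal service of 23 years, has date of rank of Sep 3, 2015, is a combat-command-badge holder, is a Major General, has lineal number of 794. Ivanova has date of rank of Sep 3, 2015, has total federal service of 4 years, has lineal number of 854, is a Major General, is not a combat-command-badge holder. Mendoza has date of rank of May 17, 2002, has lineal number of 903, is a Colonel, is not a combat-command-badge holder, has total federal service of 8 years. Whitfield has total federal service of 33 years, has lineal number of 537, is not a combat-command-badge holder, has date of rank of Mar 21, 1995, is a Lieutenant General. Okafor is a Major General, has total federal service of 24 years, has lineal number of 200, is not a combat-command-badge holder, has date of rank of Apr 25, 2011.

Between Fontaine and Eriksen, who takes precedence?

Eriksen

By grade: Whitfield (Lieutenant General); then Okafor, Eriksen, Fontaine and Ivanova (Major General); then Mendoza (Colonel).
Among Okafor, Eriksen, Fontaine and Ivanova, by date of rank (earlier first): Okafor (Apr 25, 2011) before Eriksen, Fontaine and Ivanova (Sep 3, 2015).
Among Eriksen, Fontaine and Ivanova, a combat-command-badge holder before not a combat-command-badge holder: Eriksen and Fontaine (a combat-command-badge holder) before Ivanova (not a combat-command-badge holder).
Eriksen and Fontaine both have lineal number 794, so the next rule applies.
Among Eriksen and Fontaine, alphabetically by surname: Eriksen before Fontaine.
So Eriksen takes precedence.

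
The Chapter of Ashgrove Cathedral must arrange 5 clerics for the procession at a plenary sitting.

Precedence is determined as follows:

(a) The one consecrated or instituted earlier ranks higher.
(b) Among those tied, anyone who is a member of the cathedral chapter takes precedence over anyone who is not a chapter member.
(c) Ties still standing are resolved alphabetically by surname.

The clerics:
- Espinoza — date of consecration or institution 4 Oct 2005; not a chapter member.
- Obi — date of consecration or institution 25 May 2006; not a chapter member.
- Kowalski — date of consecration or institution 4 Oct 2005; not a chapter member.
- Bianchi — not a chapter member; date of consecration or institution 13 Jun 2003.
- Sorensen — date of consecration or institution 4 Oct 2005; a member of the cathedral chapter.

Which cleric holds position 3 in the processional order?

Espinoza

By date of consecration or institution (earlier first): Bianchi (13 Jun 2003); then Sorensen, Espinoza and Kowalski (each 4 Oct 2005); then Obi (25 May 2006).
Among Sorensen, Espinoza and Kowalski, a member of the cathedral chapter before not a chapter member: Sorensen (a member of the cathedral chapter) before Espinoza and Kowalski (not a chapter member).
Among Espinoza and Kowalski, alphabetically by surname: Espinoza before Kowalski.
Order: Bianchi, Sorensen, Espinoza, Kowalski, Obi.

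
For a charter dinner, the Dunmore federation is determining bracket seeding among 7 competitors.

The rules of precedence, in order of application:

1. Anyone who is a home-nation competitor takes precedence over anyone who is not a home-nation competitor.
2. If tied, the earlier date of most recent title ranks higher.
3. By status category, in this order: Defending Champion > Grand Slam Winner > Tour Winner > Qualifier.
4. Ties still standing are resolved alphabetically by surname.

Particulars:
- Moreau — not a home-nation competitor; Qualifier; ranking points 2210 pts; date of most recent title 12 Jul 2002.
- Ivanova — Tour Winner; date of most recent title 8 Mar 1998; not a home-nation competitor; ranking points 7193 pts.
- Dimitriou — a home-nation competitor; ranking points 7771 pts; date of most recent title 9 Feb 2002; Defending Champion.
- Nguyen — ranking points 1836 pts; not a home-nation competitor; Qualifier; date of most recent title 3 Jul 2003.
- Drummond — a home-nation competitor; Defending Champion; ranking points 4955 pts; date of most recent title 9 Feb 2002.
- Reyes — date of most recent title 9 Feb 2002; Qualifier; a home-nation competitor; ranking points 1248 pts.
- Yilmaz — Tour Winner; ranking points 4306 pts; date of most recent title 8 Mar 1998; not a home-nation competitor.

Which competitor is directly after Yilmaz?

By the first rule: Dimitriou, Drummond and Reyes (each a home-nation competitor); then Ivanova, Yilmaz, Moreau and Nguyen (each not a home-nation competitor).
Dimitriou, Drummond and Reyes all have date of most recent title 9 Feb 2002, so the next rule applies.
Among Dimitriou, Drummond and Reyes, by status category: Dimitriou and Drummond (Defending Champion) before Reyes (Qualifier).
Among Dimitriou and Drummond, alphabetically by surname: Dimitriou before Drummond.
Among Ivanova, Yilmaz, Moreau and Nguyen, by date of most recent title (earlier first): Ivanova and Yilmaz (8 Mar 1998) before Moreau (12 Jul 2002) before Nguyen (3 Jul 2003).
Ivanova and Yilmaz are each Tour Winner, so the next rule applies.
Among Ivanova and Yilmaz, alphabetically by surname: Ivanova before Yilmaz.
Order: Dimitriou, Drummond, Reyes, Ivanova, Yilmaz, Moreau, Nguyen.

Moreau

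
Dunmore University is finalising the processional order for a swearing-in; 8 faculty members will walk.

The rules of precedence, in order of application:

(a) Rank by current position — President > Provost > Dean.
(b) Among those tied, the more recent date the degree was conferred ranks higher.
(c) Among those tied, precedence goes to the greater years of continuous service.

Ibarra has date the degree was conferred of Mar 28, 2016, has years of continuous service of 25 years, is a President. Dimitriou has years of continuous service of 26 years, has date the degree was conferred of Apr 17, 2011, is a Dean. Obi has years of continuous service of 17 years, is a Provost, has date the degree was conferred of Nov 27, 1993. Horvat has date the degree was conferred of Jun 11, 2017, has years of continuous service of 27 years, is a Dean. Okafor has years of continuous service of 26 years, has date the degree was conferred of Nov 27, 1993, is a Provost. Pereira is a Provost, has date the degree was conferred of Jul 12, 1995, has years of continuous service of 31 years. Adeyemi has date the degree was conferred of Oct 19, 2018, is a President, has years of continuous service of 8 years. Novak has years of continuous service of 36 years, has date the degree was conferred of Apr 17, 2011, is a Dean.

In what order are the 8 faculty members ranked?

Adeyemi, Ibarra, Pereira, Okafor, Obi, Horvat, Novak, Dimitriou

By current position: Adeyemi and Ibarra (President); then Pereira, Okafor and Obi (Provost); then Horvat, Novak and Dimitriou (Dean).
Among Adeyemi and Ibarra, by date the degree was conferred (later first): Adeyemi (Oct 19, 2018) before Ibarra (Mar 28, 2016).
Among Pereira, Okafor and Obi, by date the degree was conferred (later first): Pereira (Jul 12, 1995) before Okafor and Obi (Nov 27, 1993).
Among Okafor and Obi, by years of continuous service (higher first): Okafor (26 years) before Obi (17 years).
Among Horvat, Novak and Dimitriou, by date the degree was conferred (later first): Horvat (Jun 11, 2017) before Novak and Dimitriou (Apr 17, 2011).
Among Novak and Dimitriou, by years of continuous service (higher first): Novak (36 years) before Dimitriou (26 years).
Full order: Adeyemi, Ibarra, Pereira, Okafor, Obi, Horvat, Novak, Dimitriou.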